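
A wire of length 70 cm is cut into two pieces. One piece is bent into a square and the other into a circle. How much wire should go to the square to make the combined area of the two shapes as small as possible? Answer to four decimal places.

39.2069

Let x be the length used for the square. Square side x/4; circle radius (70−x)/(2π).
A(x) = (x/4)² + π·((70−x)/(2π))² = x²/16 + (70−x)²/(4π) for 0 ≤ x ≤ 70. A'(x) = x/8 − (70−x)/(2π) = 0 gives x = 4·70/(π+4) ≈ 39.2069.
A'' = 1/8 + 1/(2π) > 0, so this gives the minimum combined area; x ≈ 39.2069 cm to the square.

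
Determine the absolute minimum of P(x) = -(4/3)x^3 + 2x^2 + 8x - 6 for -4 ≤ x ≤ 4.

P'(x) = -4x^2 + 4x + 8, which vanishes at x = -1 and x = 2.
Candidates: P(-4) = 238/3; P(-1) = -32/3; P(2) = 22/3; P(4) = -82/3.
So the minimum is P(4) = -82/3.

-82/3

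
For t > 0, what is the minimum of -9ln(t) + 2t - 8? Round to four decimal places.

R'(t) = -9/t + 2 = 0 gives t = 9/2.
R''(t) = 9/t², which is positive for t > 0, so this is a local minimum.
R(9/2) = -9·ln(9/2) + 9 - 8 ≈ -12.5367.

-12.5367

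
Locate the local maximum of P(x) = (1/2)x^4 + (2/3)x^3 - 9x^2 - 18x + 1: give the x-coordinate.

-1

Critical points: P'(x) = 2x^3 + 2x^2 - 18x - 18 vanishes at x = -3, -1, 3.
Since P''(x) = 6x^2 + 4x - 18, we get P''(-3) = 24 > 0 ⇒ local minimum; P''(-1) = -16 < 0 ⇒ local maximum; P''(3) = 48 > 0 ⇒ local minimum.
So the local maximum value is P(-1) = 59/6.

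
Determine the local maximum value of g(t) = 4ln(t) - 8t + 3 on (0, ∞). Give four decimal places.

g'(t) = 4/t − 8 = 0 gives t = 1/2.
g''(t) = -4/t², which is negative for t > 0, so this is a local maximum.
g(1/2) = 4·ln(1/2) - 4 + 3 ≈ -3.7726.

-3.7726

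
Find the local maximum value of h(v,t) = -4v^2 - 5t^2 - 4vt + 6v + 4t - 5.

-43/16

∂h/∂v = -8v - 4t + 6 = 0 and ∂h/∂t = -4v - 10t + 4 = 0, so (v, t) = (11/16, 1/8).
The Hessian has h_{vv} = -8, h_{tt} = -10, h_{vt} = -4, giving D = 64 > 0 with h_{vv} < 0, so the point is a local maximum.
h(11/16, 1/8) = -43/16.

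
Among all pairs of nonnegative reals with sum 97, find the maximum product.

9409/4

With x + y = 97, the product is P(x) = x(97 − x).
P'(x) = 97 − 2x = 0 gives x = 97/2; P'' = −2 < 0, so this is the maximum.
P = 97/2·97/2 = 9409/4.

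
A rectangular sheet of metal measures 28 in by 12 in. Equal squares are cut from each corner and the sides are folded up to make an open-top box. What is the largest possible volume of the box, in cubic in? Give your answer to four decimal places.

403.1104

With cut size x, the volume is V(x) = x(28 − 2x)(12 − 2x) for 0 < x < 6.
V'(x) = 12x^2 − 160x + 336. Setting V'(x) = 0 gives x ≈ 2.6115 (the root in (0, 6)).
V''(x) = 24x − 160 is negative there, so this is the maximum; V ≈ 403.1104.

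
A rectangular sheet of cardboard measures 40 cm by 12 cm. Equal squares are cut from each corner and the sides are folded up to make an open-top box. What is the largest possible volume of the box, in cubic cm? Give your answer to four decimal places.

616.6930

With cut size x, the volume is V(x) = x(40 − 2x)(12 − 2x) for 0 < x < 6.
V'(x) = 12x^2 − 208x + 480. Setting V'(x) = 0 gives x ≈ 2.7412 (the root in (0, 6)).
V''(x) = 24x − 208 is negative there, so this is the maximum; V ≈ 616.6930.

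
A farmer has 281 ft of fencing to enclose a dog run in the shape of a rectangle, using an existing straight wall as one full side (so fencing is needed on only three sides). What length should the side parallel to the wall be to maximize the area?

281/2

Let the sides perpendicular to the wall have length x and the parallel side y, so 2x + y = 281 and the area is A = xy = x(281 − 2x).
A'(x) = 281 − 4x = 0 gives x = 281/4, and A''(x) = −4 < 0 confirms a maximum.
Then y = 281 − 2·281/4 = 281/2 and A = 78961/8.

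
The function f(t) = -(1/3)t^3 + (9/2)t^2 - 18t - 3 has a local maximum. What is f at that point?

-21

Critical points: f'(t) = -t^2 + 9t - 18 vanishes at t = 3, 6.
Second-derivative test with f''(t) = -2t + 9: f''(3) = 3 > 0 ⇒ local minimum; f''(6) = -3 < 0 ⇒ local maximum.
Thus f has its local maximum at t = 6, with value -21.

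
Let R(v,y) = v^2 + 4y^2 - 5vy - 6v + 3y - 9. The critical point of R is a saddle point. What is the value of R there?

-2

∂R/∂v = 2v - 5y - 6 = 0 and ∂R/∂y = -5v + 8y + 3 = 0, so (v, y) = (-11/3, -8/3).
The Hessian has R_{vv} = 2, R_{yy} = 8, R_{vy} = -5, giving D = -9 < 0, so the point is a saddle point.
R(-11/3, -8/3) = -2.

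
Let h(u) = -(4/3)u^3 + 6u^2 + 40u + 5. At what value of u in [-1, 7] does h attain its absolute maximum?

The derivative is -4u^2 + 12u + 40, whose only zero in [-1, 7] is u = 5.
Candidates: h(-1) = -83/3, h(5) = 565/3, h(7) = 365/3.
Hence the absolute maximum is 565/3 at u = 5.

5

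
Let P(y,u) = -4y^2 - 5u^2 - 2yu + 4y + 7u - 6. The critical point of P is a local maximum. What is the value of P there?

∂P/∂y = -8y - 2u + 4 = 0 and ∂P/∂u = -2y - 10u + 7 = 0, so (y, u) = (13/38, 12/19).
The Hessian has P_{yy} = -8, P_{uu} = -10, P_{yu} = -2, giving D = 76 > 0 with P_{yy} < 0, so the point is a local maximum.
P(13/38, 12/19) = -59/19.

-59/19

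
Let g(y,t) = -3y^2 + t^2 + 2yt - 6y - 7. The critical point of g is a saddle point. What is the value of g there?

∂g/∂y = -6y + 2t - 6 = 0 and ∂g/∂t = 2y + 2t = 0, so (y, t) = (-3/4, 3/4).
The Hessian has g_{yy} = -6, g_{tt} = 2, g_{yt} = 2, giving D = -16 < 0, so the point is a saddle point.
g(-3/4, 3/4) = -19/4.

-19/4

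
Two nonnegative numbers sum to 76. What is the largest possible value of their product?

1444

With x + y = 76, the product is P(x) = x(76 − x).
P'(x) = 76 − 2x = 0 gives x = 38; P'' = −2 < 0, so this is the maximum.
P = 38·38 = 1444.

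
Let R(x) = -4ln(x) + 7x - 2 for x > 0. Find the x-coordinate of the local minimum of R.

R'(x) = -4/x + 7 = 0 gives x = 4/7.
R''(x) = 4/x², which is positive for x > 0, so this is a local minimum.
R(4/7) = -4·ln(4/7) + 4 - 2 ≈ 4.2385.

4/7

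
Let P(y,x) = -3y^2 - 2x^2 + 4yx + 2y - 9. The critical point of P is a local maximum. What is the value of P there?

∂P/∂y = -6y + 4x + 2 = 0 and ∂P/∂x = 4y - 4x = 0, so (y, x) = (1, 1).
The Hessian has P_{yy} = -6, P_{xx} = -4, P_{yx} = 4, giving D = 8 > 0 with P_{yy} < 0, so the point is a local maximum.
P(1, 1) = -8.

-8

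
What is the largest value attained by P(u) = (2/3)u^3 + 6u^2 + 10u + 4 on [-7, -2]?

P'(u) = 2u^2 + 12u + 10, whose only zero in [-7, -2] is u = -5.
Evaluating at the critical points and endpoints: P(-7) = -2/3,  P(-5) = 62/3,  P(-2) = 8/3.
Hence the absolute maximum is 62/3 at u = -5.

62/3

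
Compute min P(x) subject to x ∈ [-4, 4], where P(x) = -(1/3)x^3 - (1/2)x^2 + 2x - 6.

-82/3

P'(x) = -x^2 - x + 2, which vanishes at x = -2 and x = 1.
Compare values at every candidate in [-4, 4]: P(-4) = -2/3,  P(-2) = -28/3,  P(1) = -29/6,  P(4) = -82/3.
The minimum over the interval is -82/3, attained at x = 4.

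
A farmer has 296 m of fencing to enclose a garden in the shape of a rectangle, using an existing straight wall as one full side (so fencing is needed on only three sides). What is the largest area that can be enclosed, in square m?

10952

Let the sides perpendicular to the wall have length x and the parallel side y, so 2x + y = 296 and the area is A = xy = x(296 − 2x).
A'(x) = 296 − 4x = 0 gives x = 74, and A''(x) = −4 < 0 confirms a maximum.
Then y = 296 − 2·74 = 148 and A = 10952.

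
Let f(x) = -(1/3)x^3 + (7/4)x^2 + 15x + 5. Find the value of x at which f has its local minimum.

-5/2

f'(x) = -x^2 + (7/2)x + 15. Setting f'(x) = 0 gives x ∈ {-5/2, 6}.
Second-derivative test with f''(x) = -2x + 7/2: f''(-5/2) = 17/2 > 0 ⇒ local minimum; f''(6) = -17/2 < 0 ⇒ local maximum.
Thus f has its local minimum at x = -5/2, with value -785/48.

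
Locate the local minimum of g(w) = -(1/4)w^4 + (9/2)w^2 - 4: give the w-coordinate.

g'(w) = -w^3 + 9w. Setting g'(w) = 0 gives w ∈ {-3, 0, 3}.
Since g''(w) = -3w^2 + 9, we get g''(-3) = -18 < 0 ⇒ local maximum; g''(0) = 9 > 0 ⇒ local minimum; g''(3) = -18 < 0 ⇒ local maximum.
The local minimum is g(0) = -4.

0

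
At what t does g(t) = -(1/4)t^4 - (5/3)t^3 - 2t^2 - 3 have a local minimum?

Critical points: g'(t) = -t^3 - 5t^2 - 4t vanishes at t = -4, -1, 0.
Second-derivative test with g''(t) = -3t^2 - 10t - 4: g''(-4) = -12 < 0 ⇒ local maximum; g''(-1) = 3 > 0 ⇒ local minimum; g''(0) = -4 < 0 ⇒ local maximum.
Thus g has its local minimum at t = -1, with value -43/12.

-1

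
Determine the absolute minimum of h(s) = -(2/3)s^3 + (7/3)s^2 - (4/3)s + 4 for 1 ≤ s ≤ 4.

-20/3

h'(s) = -2s^2 + (14/3)s - 4/3, whose only zero in [1, 4] is s = 2.
Evaluating at the critical points and endpoints: h(1) = 13/3; h(2) = 16/3; h(4) = -20/3.
Hence the absolute minimum is -20/3 at s = 4.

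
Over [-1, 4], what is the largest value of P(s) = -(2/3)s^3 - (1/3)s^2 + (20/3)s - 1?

P'(s) = -2s^2 - (2/3)s + 20/3, whose only zero in [-1, 4] is s = 5/3.
Compare values at every candidate in [-1, 4]: P(-1) = -22/3, P(5/3) = 494/81, P(4) = -67/3.
So the maximum is P(5/3) = 494/81.

494/81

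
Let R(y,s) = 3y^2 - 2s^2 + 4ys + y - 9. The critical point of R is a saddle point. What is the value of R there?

∂R/∂y = 6y + 4s + 1 = 0 and ∂R/∂s = 4y - 4s = 0, so (y, s) = (-1/10, -1/10).
The Hessian has R_{yy} = 6, R_{ss} = -4, R_{ys} = 4, giving D = -40 < 0, so the point is a saddle point.
R(-1/10, -1/10) = -181/20.

-181/20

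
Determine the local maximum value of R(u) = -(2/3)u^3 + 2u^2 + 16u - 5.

R'(u) = -2u^2 + 4u + 16 = 0 at u = -2, 4.
R''(u) = -4u + 4. R''(-2) = 12 > 0 ⇒ local minimum; R''(4) = -12 < 0 ⇒ local maximum.
The local maximum is R(4) = 145/3.

145/3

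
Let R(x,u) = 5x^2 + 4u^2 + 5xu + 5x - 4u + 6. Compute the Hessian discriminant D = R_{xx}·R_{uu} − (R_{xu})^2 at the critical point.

∂R/∂x = 10x + 5u + 5 = 0 and ∂R/∂u = 5x + 8u - 4 = 0, so (x, u) = (-12/11, 13/11).
The Hessian has R_{xx} = 10, R_{uu} = 8, R_{xu} = 5, giving D = 55 > 0 with R_{xx} > 0, so the point is a local minimum.
D = (10)·(8) − (5)^2 = 55.

55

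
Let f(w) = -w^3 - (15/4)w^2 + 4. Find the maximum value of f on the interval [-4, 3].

8

Differentiating, f'(w) = -3w^2 - (15/2)w; which vanishes at w = -5/2 and w = 0.
Compare values at every candidate in [-4, 3]: f(-4) = 8, f(-5/2) = -61/16, f(0) = 4, f(3) = -227/4.
So the maximum is f(-4) = 8.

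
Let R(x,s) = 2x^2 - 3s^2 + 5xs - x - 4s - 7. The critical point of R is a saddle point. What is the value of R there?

∂R/∂x = 4x + 5s - 1 = 0 and ∂R/∂s = 5x - 6s - 4 = 0, so (x, s) = (26/49, -11/49).
The Hessian has R_{xx} = 4, R_{ss} = -6, R_{xs} = 5, giving D = -49 < 0, so the point is a saddle point.
R(26/49, -11/49) = -334/49.

-334/49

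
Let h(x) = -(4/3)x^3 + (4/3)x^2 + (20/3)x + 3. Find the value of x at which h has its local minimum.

h'(x) = -4x^2 + (8/3)x + 20/3 = 0 at x = -1, 5/3.
h''(x) = -8x + 8/3. h''(-1) = 32/3 > 0 ⇒ local minimum; h''(5/3) = -32/3 < 0 ⇒ local maximum.
So the local minimum value is h(-1) = -1.

-1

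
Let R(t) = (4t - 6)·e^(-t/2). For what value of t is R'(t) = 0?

7/2

Differentiating with the product rule gives R'(t) = (-2t + 7)·e^(-t/2). Since e^(-t/2) > 0, the only critical point is t = 7/2.
R''(7/2) has the same sign as -2 < 0, so this is a local maximum.
R(7/2) = (8)·e^(-7/4) ≈ 1.3902.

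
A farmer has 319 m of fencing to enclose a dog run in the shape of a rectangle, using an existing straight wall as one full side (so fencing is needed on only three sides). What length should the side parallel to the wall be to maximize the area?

319/2

Let the sides perpendicular to the wall have length x and the parallel side y, so 2x + y = 319 and the area is A = xy = x(319 − 2x).
A'(x) = 319 − 4x = 0 gives x = 319/4, and A''(x) = −4 < 0 confirms a maximum.
Then y = 319 − 2·319/4 = 319/2 and A = 101761/8.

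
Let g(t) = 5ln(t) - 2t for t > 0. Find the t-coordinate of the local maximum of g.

g'(t) = 5/t − 2 = 0 gives t = 5/2.
g''(t) = -5/t², which is negative for t > 0, so this is a local maximum.
g(5/2) = 5·ln(5/2) - 5 ≈ -0.4185.

5/2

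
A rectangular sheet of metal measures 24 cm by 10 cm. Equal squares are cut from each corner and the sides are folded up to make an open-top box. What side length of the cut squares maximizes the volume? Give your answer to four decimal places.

With cut size x, the volume is V(x) = x(24 − 2x)(10 − 2x) for 0 < x < 5.
V'(x) = 12x^2 − 136x + 240. Setting V'(x) = 0 gives x ≈ 2.1866 (the root in (0, 5)).
V''(x) = 24x − 136 is negative there, so this is the maximum; V ≈ 241.4795.

2.1866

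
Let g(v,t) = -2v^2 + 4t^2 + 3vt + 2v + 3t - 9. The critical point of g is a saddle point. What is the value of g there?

∂g/∂v = -4v + 3t + 2 = 0 and ∂g/∂t = 3v + 8t + 3 = 0, so (v, t) = (7/41, -18/41).
The Hessian has g_{vv} = -4, g_{tt} = 8, g_{vt} = 3, giving D = -41 < 0, so the point is a saddle point.
g(7/41, -18/41) = -389/41.

-389/41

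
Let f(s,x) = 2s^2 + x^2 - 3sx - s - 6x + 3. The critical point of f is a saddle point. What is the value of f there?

94

∂f/∂s = 4s - 3x - 1 = 0 and ∂f/∂x = -3s + 2x - 6 = 0, so (s, x) = (-20, -27).
The Hessian has f_{ss} = 4, f_{xx} = 2, f_{sx} = -3, giving D = -1 < 0, so the point is a saddle point.
f(-20, -27) = 94.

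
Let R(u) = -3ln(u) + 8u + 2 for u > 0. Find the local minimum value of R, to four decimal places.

7.9425

R'(u) = -3/u + 8 = 0 gives u = 3/8.
R''(u) = 3/u², which is positive for u > 0, so this is a local minimum.
R(3/8) = -3·ln(3/8) + 3 + 2 ≈ 7.9425.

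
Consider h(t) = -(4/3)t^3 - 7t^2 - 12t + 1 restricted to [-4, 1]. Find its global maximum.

67/3

Differentiating, h'(t) = -4t^2 - 14t - 12; which vanishes at t = -2 and t = -3/2.
Evaluating at the critical points and endpoints: h(-4) = 67/3, h(-2) = 23/3, h(-3/2) = 31/4, h(1) = -58/3.
The maximum over the interval is 67/3, attained at t = -4.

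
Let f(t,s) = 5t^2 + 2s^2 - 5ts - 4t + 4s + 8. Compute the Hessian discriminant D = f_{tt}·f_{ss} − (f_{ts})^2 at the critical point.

∂f/∂t = 10t - 5s - 4 = 0 and ∂f/∂s = -5t + 4s + 4 = 0, so (t, s) = (-4/15, -4/3).
The Hessian has f_{tt} = 10, f_{ss} = 4, f_{ts} = -5, giving D = 15 > 0 with f_{tt} > 0, so the point is a local minimum.
D = (10)·(4) − (-5)^2 = 15.

15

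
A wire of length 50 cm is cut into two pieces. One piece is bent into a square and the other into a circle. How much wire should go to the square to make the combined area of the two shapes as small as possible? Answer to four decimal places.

Let x be the length used for the square. Square side x/4; circle radius (50−x)/(2π).
A(x) = (x/4)² + π·((50−x)/(2π))² = x²/16 + (50−x)²/(4π) for 0 ≤ x ≤ 50. A'(x) = x/8 − (50−x)/(2π) = 0 gives x = 4·50/(π+4) ≈ 28.0050.
A'' = 1/8 + 1/(2π) > 0, so this gives the minimum combined area; x ≈ 28.0050 cm to the square.

28.0050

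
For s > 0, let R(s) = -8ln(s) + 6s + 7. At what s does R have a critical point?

4/3

R'(s) = -8/s + 6 = 0 gives s = 4/3.
R''(s) = 8/s², which is positive for s > 0, so this is a local minimum.
R(4/3) = -8·ln(4/3) + 8 + 7 ≈ 12.6985.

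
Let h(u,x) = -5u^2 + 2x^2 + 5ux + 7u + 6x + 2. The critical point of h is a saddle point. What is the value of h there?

-162/65

∂h/∂u = -10u + 5x + 7 = 0 and ∂h/∂x = 5u + 4x + 6 = 0, so (u, x) = (-2/65, -19/13).
The Hessian has h_{uu} = -10, h_{xx} = 4, h_{ux} = 5, giving D = -65 < 0, so the point is a saddle point.
h(-2/65, -19/13) = -162/65.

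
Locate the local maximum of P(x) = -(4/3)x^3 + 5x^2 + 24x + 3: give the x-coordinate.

4

P'(x) = -4x^2 + 10x + 24 = 0 at x = -3/2, 4.
P''(x) = -8x + 10. P''(-3/2) = 22 > 0 ⇒ local minimum; P''(4) = -22 < 0 ⇒ local maximum.
So the local maximum value is P(4) = 281/3.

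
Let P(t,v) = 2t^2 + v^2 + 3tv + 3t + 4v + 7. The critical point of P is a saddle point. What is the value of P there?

∂P/∂t = 4t + 3v + 3 = 0 and ∂P/∂v = 3t + 2v + 4 = 0, so (t, v) = (-6, 7).
The Hessian has P_{tt} = 4, P_{vv} = 2, P_{tv} = 3, giving D = -1 < 0, so the point is a saddle point.
P(-6, 7) = 12.

12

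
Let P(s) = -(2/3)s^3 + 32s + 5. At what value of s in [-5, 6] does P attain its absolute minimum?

-4

Differentiating, P'(s) = -2s^2 + 32; which vanishes at s = -4 and s = 4.
Evaluating at the critical points and endpoints: P(-5) = -215/3,  P(-4) = -241/3,  P(4) = 271/3,  P(6) = 53.
So the minimum is P(-4) = -241/3.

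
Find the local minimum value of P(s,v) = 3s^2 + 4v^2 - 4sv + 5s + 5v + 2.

∂P/∂s = 6s - 4v + 5 = 0 and ∂P/∂v = -4s + 8v + 5 = 0, so (s, v) = (-15/8, -25/16).
The Hessian has P_{ss} = 6, P_{vv} = 8, P_{sv} = -4, giving D = 32 > 0 with P_{ss} > 0, so the point is a local minimum.
P(-15/8, -25/16) = -211/32.

-211/32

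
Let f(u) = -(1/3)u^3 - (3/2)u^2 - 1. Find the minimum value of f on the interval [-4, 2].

The derivative is -u^2 - 3u, which vanishes at u = -3 and u = 0.
Candidates: f(-4) = -11/3,  f(-3) = -11/2,  f(0) = -1,  f(2) = -29/3.
The minimum over the interval is -29/3, attained at u = 2.

-29/3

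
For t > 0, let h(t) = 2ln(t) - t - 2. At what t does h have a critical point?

h'(t) = 2/t − 1 = 0 gives t = 2.
h''(t) = -2/t², which is negative for t > 0, so this is a local maximum.
h(2) = 2·ln(2) - 2 - 2 ≈ -2.6137.

2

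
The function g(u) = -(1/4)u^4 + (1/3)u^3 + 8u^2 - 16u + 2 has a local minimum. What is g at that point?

-71/12

Critical points: g'(u) = -u^3 + u^2 + 16u - 16 vanishes at u = -4, 1, 4.
Since g''(u) = -3u^2 + 2u + 16, we get g''(-4) = -40 < 0 ⇒ local maximum; g''(1) = 15 > 0 ⇒ local minimum; g''(4) = -24 < 0 ⇒ local maximum.
Thus g has its local minimum at u = 1, with value -71/12.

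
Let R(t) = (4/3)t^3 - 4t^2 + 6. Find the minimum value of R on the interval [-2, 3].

R'(t) = 4t^2 - 8t, which vanishes at t = 0 and t = 2.
Candidates: R(-2) = -62/3, R(0) = 6, R(2) = 2/3, R(3) = 6.
Hence the absolute minimum is -62/3 at t = -2.

-62/3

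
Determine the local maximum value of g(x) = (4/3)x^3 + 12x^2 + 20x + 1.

103/3

Critical points: g'(x) = 4x^2 + 24x + 20 vanishes at x = -5, -1.
g''(x) = 8x + 24. g''(-5) = -16 < 0 ⇒ local maximum; g''(-1) = 16 > 0 ⇒ local minimum.
So the local maximum value is g(-5) = 103/3.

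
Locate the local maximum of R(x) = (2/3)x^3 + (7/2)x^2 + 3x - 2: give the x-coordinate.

R'(x) = 2x^2 + 7x + 3 = 0 at x = -3, -1/2.
Second-derivative test with R''(x) = 4x + 7: R''(-3) = -5 < 0 ⇒ local maximum; R''(-1/2) = 5 > 0 ⇒ local minimum.
So the local maximum value is R(-3) = 5/2.

-3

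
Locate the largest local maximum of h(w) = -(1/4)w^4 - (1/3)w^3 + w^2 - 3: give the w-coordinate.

-2

h'(w) = -w^3 - w^2 + 2w. Setting h'(w) = 0 gives w ∈ {-2, 0, 1}.
Since h''(w) = -3w^2 - 2w + 2, we get h''(-2) = -6 < 0 ⇒ local maximum; h''(0) = 2 > 0 ⇒ local minimum; h''(1) = -3 < 0 ⇒ local maximum.
So the largest local maximum value is h(-2) = -1/3.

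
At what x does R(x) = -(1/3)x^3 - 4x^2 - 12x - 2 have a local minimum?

-6

R'(x) = -x^2 - 8x - 12 = 0 at x = -6, -2.
R''(x) = -2x - 8. R''(-6) = 4 > 0 ⇒ local minimum; R''(-2) = -4 < 0 ⇒ local maximum.
So the local minimum value is R(-6) = -2.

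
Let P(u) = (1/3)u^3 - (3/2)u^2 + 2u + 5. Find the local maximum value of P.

35/6

P'(u) = u^2 - 3u + 2 = 0 at u = 1, 2.
P''(u) = 2u - 3. P''(1) = -1 < 0 ⇒ local maximum; P''(2) = 1 > 0 ⇒ local minimum.
Thus P has its local maximum at u = 1, with value 35/6.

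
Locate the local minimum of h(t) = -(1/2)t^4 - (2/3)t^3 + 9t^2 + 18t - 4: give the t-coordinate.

h'(t) = -2t^3 - 2t^2 + 18t + 18 = 0 at t = -3, -1, 3.
Second-derivative test with h''(t) = -6t^2 - 4t + 18: h''(-3) = -24 < 0 ⇒ local maximum; h''(-1) = 16 > 0 ⇒ local minimum; h''(3) = -48 < 0 ⇒ local maximum.
Thus h has its local minimum at t = -1, with value -77/6.

-1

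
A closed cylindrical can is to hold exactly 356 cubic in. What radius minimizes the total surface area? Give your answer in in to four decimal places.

With radius r and height h, πr²h = 356 so h = 356/(πr²), and S(r) = 2πr² + 2πrh = 2πr² + 2·356/r.
S'(r) = 4πr − 2·356/r² = 0 ⇒ r³ = 356/(2π), so r ≈ 3.8408 and h = 2r ≈ 7.6816.
S''(r) = 4π + 4·356/r³ > 0, so this is the minimum; S ≈ 278.0660.

3.8408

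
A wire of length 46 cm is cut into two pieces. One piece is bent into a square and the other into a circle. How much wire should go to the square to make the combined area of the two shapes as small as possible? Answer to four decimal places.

25.7646

Let x be the length used for the square. Square side x/4; circle radius (46−x)/(2π).
A(x) = (x/4)² + π·((46−x)/(2π))² = x²/16 + (46−x)²/(4π) for 0 ≤ x ≤ 46. A'(x) = x/8 − (46−x)/(2π) = 0 gives x = 4·46/(π+4) ≈ 25.7646.
A'' = 1/8 + 1/(2π) > 0, so this gives the minimum combined area; x ≈ 25.7646 cm to the square.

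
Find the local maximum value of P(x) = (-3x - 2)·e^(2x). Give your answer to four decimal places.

0.1455

Differentiating with the product rule gives P'(x) = (-6x - 7)·e^(2x). Since e^(2x) > 0, the only critical point is x = -7/6.
P''(-7/6) has the same sign as -6 < 0, so this is a local maximum.
P(-7/6) = (3/2)·e^(-7/3) ≈ 0.1455.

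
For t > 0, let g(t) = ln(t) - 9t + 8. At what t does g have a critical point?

g'(t) = 1/t − 9 = 0 gives t = 1/9.
g''(t) = -1/t², which is negative for t > 0, so this is a local maximum.
g(1/9) = 1·ln(1/9) - 1 + 8 ≈ 4.8028.

1/9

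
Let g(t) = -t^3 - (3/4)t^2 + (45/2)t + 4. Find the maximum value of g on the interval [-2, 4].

Differentiating, g'(t) = -3t^2 - (3/2)t + 45/2; whose only zero in [-2, 4] is t = 5/2.
Candidates: g(-2) = -36, g(5/2) = 639/16, g(4) = 18.
The maximum over the interval is 639/16, attained at t = 5/2.

639/16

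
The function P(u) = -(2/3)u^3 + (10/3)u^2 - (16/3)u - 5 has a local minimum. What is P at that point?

-629/81

P'(u) = -2u^2 + (20/3)u - 16/3 = 0 at u = 4/3, 2.
Second-derivative test with P''(u) = -4u + 20/3: P''(4/3) = 4/3 > 0 ⇒ local minimum; P''(2) = -4/3 < 0 ⇒ local maximum.
So the local minimum value is P(4/3) = -629/81.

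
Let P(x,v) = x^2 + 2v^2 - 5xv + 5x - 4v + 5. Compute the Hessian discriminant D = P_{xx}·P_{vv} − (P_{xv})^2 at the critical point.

-17

∂P/∂x = 2x - 5v + 5 = 0 and ∂P/∂v = -5x + 4v - 4 = 0, so (x, v) = (0, 1).
The Hessian has P_{xx} = 2, P_{vv} = 4, P_{xv} = -5, giving D = -17 < 0, so the point is a saddle point.
D = (2)·(4) − (-5)^2 = -17.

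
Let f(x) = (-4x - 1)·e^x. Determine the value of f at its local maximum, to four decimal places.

Differentiating with the product rule gives f'(x) = (-4x - 5)·e^x. Since e^x > 0, the only critical point is x = -5/4.
f''(-5/4) has the same sign as -4 < 0, so this is a local maximum.
f(-5/4) = (4)·e^(-5/4) ≈ 1.1460.

1.1460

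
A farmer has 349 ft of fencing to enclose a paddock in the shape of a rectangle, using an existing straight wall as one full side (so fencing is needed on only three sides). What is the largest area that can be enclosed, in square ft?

Let the sides perpendicular to the wall have length x and the parallel side y, so 2x + y = 349 and the area is A = xy = x(349 − 2x).
A'(x) = 349 − 4x = 0 gives x = 349/4, and A''(x) = −4 < 0 confirms a maximum.
Then y = 349 − 2·349/4 = 349/2 and A = 121801/8.

121801/8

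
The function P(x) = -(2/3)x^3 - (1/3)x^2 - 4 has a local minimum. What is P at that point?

-325/81

P'(x) = -2x^2 - (2/3)x = 0 at x = -1/3, 0.
Since P''(x) = -4x - 2/3, we get P''(-1/3) = 2/3 > 0 ⇒ local minimum; P''(0) = -2/3 < 0 ⇒ local maximum.
Thus P has its local minimum at x = -1/3, with value -325/81.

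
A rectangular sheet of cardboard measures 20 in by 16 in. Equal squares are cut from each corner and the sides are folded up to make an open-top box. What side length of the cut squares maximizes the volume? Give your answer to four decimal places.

With cut size x, the volume is V(x) = x(20 − 2x)(16 − 2x) for 0 < x < 8.
V'(x) = 12x^2 − 144x + 320. Setting V'(x) = 0 gives x ≈ 2.9449 (the root in (0, 8)).
V''(x) = 24x − 144 is negative there, so this is the maximum; V ≈ 420.1104.

2.9449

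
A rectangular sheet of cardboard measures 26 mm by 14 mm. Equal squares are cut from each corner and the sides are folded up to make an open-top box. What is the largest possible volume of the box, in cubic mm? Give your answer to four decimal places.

480.3607

With cut size x, the volume is V(x) = x(26 − 2x)(14 − 2x) for 0 < x < 7.
V'(x) = 12x^2 − 160x + 364. Setting V'(x) = 0 gives x ≈ 2.9102 (the root in (0, 7)).
V''(x) = 24x − 160 is negative there, so this is the maximum; V ≈ 480.3607.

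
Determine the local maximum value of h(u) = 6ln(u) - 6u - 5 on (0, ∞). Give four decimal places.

h'(u) = 6/u − 6 = 0 gives u = 1.
h''(u) = -6/u², which is negative for u > 0, so this is a local maximum.
h(1) = 6·ln(1) - 6 - 5 ≈ -11.0000.

-11.0000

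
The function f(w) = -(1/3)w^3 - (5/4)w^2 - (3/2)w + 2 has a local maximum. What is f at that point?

f'(w) = -w^2 - (5/2)w - 3/2. Setting f'(w) = 0 gives w ∈ {-3/2, -1}.
Since f''(w) = -2w - 5/2, we get f''(-3/2) = 1/2 > 0 ⇒ local minimum; f''(-1) = -1/2 < 0 ⇒ local maximum.
The local maximum is f(-1) = 31/12.

31/12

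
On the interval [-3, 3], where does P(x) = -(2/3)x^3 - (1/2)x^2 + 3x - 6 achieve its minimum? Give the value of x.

Differentiating, P'(x) = -2x^2 - x + 3; which vanishes at x = -3/2 and x = 1.
Compare values at every candidate in [-3, 3]: P(-3) = -3/2,  P(-3/2) = -75/8,  P(1) = -25/6,  P(3) = -39/2.
So the minimum is P(3) = -39/2.

3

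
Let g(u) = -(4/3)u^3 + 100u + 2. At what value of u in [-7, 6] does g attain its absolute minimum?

The derivative is -4u^2 + 100, which vanishes at u = -5 and u = 5.
Candidates: g(-7) = -722/3; g(-5) = -994/3; g(5) = 1006/3; g(6) = 314.
So the minimum is g(-5) = -994/3.

-5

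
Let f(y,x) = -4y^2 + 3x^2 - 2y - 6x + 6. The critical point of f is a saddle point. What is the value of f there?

13/4

∂f/∂y = -8y - 2 = 0 and ∂f/∂x = 6x - 6 = 0, so (y, x) = (-1/4, 1).
The Hessian has f_{yy} = -8, f_{xx} = 6, f_{yx} = 0, giving D = -48 < 0, so the point is a saddle point.
f(-1/4, 1) = 13/4.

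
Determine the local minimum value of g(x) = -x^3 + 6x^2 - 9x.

-4

g'(x) = -3x^2 + 12x - 9 = 0 at x = 1, 3.
g''(x) = -6x + 12. g''(1) = 6 > 0 ⇒ local minimum; g''(3) = -6 < 0 ⇒ local maximum.
The local minimum is g(1) = -4.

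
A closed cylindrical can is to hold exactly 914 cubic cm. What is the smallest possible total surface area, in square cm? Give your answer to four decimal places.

521.3692

With radius r and height h, πr²h = 914 so h = 914/(πr²), and S(r) = 2πr² + 2πrh = 2πr² + 2·914/r.
S'(r) = 4πr − 2·914/r² = 0 ⇒ r³ = 914/(2π), so r ≈ 5.2592 and h = 2r ≈ 10.5185.
S''(r) = 4π + 4·914/r³ > 0, so this is the minimum; S ≈ 521.3692.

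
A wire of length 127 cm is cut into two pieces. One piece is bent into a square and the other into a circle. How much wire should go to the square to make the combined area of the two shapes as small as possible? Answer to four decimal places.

Let x be the length used for the square. Square side x/4; circle radius (127−x)/(2π).
A(x) = (x/4)² + π·((127−x)/(2π))² = x²/16 + (127−x)²/(4π) for 0 ≤ x ≤ 127. A'(x) = x/8 − (127−x)/(2π) = 0 gives x = 4·127/(π+4) ≈ 71.1326.
A'' = 1/8 + 1/(2π) > 0, so this gives the minimum combined area; x ≈ 71.1326 cm to the square.

71.1326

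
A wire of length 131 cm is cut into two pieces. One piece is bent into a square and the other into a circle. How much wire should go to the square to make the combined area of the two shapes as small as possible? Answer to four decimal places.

Let x be the length used for the square. Square side x/4; circle radius (131−x)/(2π).
A(x) = (x/4)² + π·((131−x)/(2π))² = x²/16 + (131−x)²/(4π) for 0 ≤ x ≤ 131. A'(x) = x/8 − (131−x)/(2π) = 0 gives x = 4·131/(π+4) ≈ 73.3730.
A'' = 1/8 + 1/(2π) > 0, so this gives the minimum combined area; x ≈ 73.3730 cm to the square.

73.3730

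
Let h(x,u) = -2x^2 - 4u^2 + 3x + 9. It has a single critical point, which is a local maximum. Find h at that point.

81/8

∂h/∂x = -4x + 3 = 0 and ∂h/∂u = -8u = 0, so (x, u) = (3/4, 0).
The Hessian has h_{xx} = -4, h_{uu} = -8, h_{xu} = 0, giving D = 32 > 0 with h_{xx} < 0, so the point is a local maximum.
h(3/4, 0) = 81/8.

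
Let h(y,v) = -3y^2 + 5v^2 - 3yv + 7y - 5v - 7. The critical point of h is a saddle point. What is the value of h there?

-418/69

∂h/∂y = -6y - 3v + 7 = 0 and ∂h/∂v = -3y + 10v - 5 = 0, so (y, v) = (55/69, 17/23).
The Hessian has h_{yy} = -6, h_{vv} = 10, h_{yv} = -3, giving D = -69 < 0, so the point is a saddle point.
h(55/69, 17/23) = -418/69.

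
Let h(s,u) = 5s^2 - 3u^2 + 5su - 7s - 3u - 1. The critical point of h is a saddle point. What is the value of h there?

∂h/∂s = 10s + 5u - 7 = 0 and ∂h/∂u = 5s - 6u - 3 = 0, so (s, u) = (57/85, 1/17).
The Hessian has h_{ss} = 10, h_{uu} = -6, h_{su} = 5, giving D = -85 < 0, so the point is a saddle point.
h(57/85, 1/17) = -292/85.

-292/85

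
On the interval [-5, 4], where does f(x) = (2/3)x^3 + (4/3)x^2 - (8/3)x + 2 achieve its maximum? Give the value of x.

4

f'(x) = 2x^2 + (8/3)x - 8/3, which vanishes at x = -2 and x = 2/3.
Candidates: f(-5) = -104/3; f(-2) = 22/3; f(2/3) = 82/81; f(4) = 166/3.
So the maximum is f(4) = 166/3.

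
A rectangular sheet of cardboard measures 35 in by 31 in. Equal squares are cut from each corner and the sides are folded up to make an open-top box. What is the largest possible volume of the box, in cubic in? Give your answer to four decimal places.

With cut size x, the volume is V(x) = x(35 − 2x)(31 − 2x) for 0 < x < 15.5.
V'(x) = 12x^2 − 264x + 1085. Setting V'(x) = 0 gives x ≈ 5.4698 (the root in (0, 15.5)).
V''(x) = 24x − 264 is negative there, so this is the maximum; V ≈ 2640.0605.

2640.0605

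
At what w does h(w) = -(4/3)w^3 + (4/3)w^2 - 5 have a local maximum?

Critical points: h'(w) = -4w^2 + (8/3)w vanishes at w = 0, 2/3.
h''(w) = -8w + 8/3. h''(0) = 8/3 > 0 ⇒ local minimum; h''(2/3) = -8/3 < 0 ⇒ local maximum.
So the local maximum value is h(2/3) = -389/81.

2/3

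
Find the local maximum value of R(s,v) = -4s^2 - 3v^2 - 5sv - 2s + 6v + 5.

∂R/∂s = -8s - 5v - 2 = 0 and ∂R/∂v = -5s - 6v + 6 = 0, so (s, v) = (-42/23, 58/23).
The Hessian has R_{ss} = -8, R_{vv} = -6, R_{sv} = -5, giving D = 23 > 0 with R_{ss} < 0, so the point is a local maximum.
R(-42/23, 58/23) = 331/23.

331/23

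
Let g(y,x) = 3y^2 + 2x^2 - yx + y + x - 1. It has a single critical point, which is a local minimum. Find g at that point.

-29/23

∂g/∂y = 6y - x + 1 = 0 and ∂g/∂x = -y + 4x + 1 = 0, so (y, x) = (-5/23, -7/23).
The Hessian has g_{yy} = 6, g_{xx} = 4, g_{yx} = -1, giving D = 23 > 0 with g_{yy} > 0, so the point is a local minimum.
g(-5/23, -7/23) = -29/23.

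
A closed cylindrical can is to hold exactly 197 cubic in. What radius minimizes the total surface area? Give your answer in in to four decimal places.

With radius r and height h, πr²h = 197 so h = 197/(πr²), and S(r) = 2πr² + 2πrh = 2πr² + 2·197/r.
S'(r) = 4πr − 2·197/r² = 0 ⇒ r³ = 197/(2π), so r ≈ 3.1533 and h = 2r ≈ 6.3066.
S''(r) = 4π + 4·197/r³ > 0, so this is the minimum; S ≈ 187.4241.

3.1533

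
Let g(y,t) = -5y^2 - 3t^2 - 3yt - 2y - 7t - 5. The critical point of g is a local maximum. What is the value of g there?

-40/51

∂g/∂y = -10y - 3t - 2 = 0 and ∂g/∂t = -3y - 6t - 7 = 0, so (y, t) = (3/17, -64/51).
The Hessian has g_{yy} = -10, g_{tt} = -6, g_{yt} = -3, giving D = 51 > 0 with g_{yy} < 0, so the point is a local maximum.
g(3/17, -64/51) = -40/51.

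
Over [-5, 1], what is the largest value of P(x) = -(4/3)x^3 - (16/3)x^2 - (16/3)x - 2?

58

Differentiating, P'(x) = -4x^2 - (32/3)x - 16/3; which vanishes at x = -2 and x = -2/3.
Evaluating at the critical points and endpoints: P(-5) = 58, P(-2) = -2, P(-2/3) = -34/81, P(1) = -14.
Hence the absolute maximum is 58 at x = -5.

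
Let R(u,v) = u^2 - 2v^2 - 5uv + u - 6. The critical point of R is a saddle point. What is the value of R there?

-200/33

∂R/∂u = 2u - 5v + 1 = 0 and ∂R/∂v = -5u - 4v = 0, so (u, v) = (-4/33, 5/33).
The Hessian has R_{uu} = 2, R_{vv} = -4, R_{uv} = -5, giving D = -33 < 0, so the point is a saddle point.
R(-4/33, 5/33) = -200/33.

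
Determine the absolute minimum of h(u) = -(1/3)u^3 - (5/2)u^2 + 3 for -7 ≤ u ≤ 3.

-57/2

Differentiating, h'(u) = -u^2 - 5u; which vanishes at u = -5 and u = 0.
Compare values at every candidate in [-7, 3]: h(-7) = -31/6,  h(-5) = -107/6,  h(0) = 3,  h(3) = -57/2.
The minimum over the interval is -57/2, attained at u = 3.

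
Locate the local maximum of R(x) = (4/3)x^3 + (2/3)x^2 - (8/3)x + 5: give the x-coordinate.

Critical points: R'(x) = 4x^2 + (4/3)x - 8/3 vanishes at x = -1, 2/3.
Since R''(x) = 8x + 4/3, we get R''(-1) = -20/3 < 0 ⇒ local maximum; R''(2/3) = 20/3 > 0 ⇒ local minimum.
Thus R has its local maximum at x = -1, with value 7.

-1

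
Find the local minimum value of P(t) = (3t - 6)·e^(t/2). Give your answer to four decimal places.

-6.0000

By the product rule, P'(t) = ((3/2)t)·e^(t/2). Since e^(t/2) > 0, the only critical point is t = 0.
P''(0) has the same sign as 3/2 > 0, so this is a local minimum.
P(0) = (-6)·e^(0) ≈ -6.0000.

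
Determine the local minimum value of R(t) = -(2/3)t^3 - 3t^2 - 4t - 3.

Critical points: R'(t) = -2t^2 - 6t - 4 vanishes at t = -2, -1.
Since R''(t) = -4t - 6, we get R''(-2) = 2 > 0 ⇒ local minimum; R''(-1) = -2 < 0 ⇒ local maximum.
The local minimum is R(-2) = -5/3.

-5/3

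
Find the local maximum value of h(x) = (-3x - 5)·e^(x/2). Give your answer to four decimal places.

h'(x) = (-3)·e^(x/2) + (-3x - 5)·(1/2)·e^(x/2) = (-(3/2)x - 11/2)·e^(x/2). Since e^(x/2) > 0, the only critical point is x = -11/3.
h''(-11/3) has the same sign as -3/2 < 0, so this is a local maximum.
h(-11/3) = (6)·e^(-11/6) ≈ 0.9593.

0.9593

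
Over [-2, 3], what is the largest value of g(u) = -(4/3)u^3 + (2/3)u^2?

The derivative is -4u^2 + (4/3)u, which vanishes at u = 0 and u = 1/3.
Compare values at every candidate in [-2, 3]: g(-2) = 40/3,  g(0) = 0,  g(1/3) = 2/81,  g(3) = -30.
Hence the absolute maximum is 40/3 at u = -2.

40/3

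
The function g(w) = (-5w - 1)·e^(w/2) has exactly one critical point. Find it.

g'(w) = (-5)·e^(w/2) + (-5w - 1)·(1/2)·e^(w/2) = (-(5/2)w - 11/2)·e^(w/2). Since e^(w/2) > 0, the only critical point is w = -11/5.
g''(-11/5) has the same sign as -5/2 < 0, so this is a local maximum.
g(-11/5) = (10)·e^(-11/10) ≈ 3.3287.

-11/5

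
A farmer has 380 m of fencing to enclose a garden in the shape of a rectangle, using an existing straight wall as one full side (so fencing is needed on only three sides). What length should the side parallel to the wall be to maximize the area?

190

Let the sides perpendicular to the wall have length x and the parallel side y, so 2x + y = 380 and the area is A = xy = x(380 − 2x).
A'(x) = 380 − 4x = 0 gives x = 95, and A''(x) = −4 < 0 confirms a maximum.
Then y = 380 − 2·95 = 190 and A = 18050.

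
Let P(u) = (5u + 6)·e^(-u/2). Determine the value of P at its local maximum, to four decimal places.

6.7032

P'(u) = 5·e^(-u/2) + (5u + 6)·(-1/2)·e^(-u/2) = (-(5/2)u + 2)·e^(-u/2). Since e^(-u/2) > 0, the only critical point is u = 4/5.
P''(4/5) has the same sign as -5/2 < 0, so this is a local maximum.
P(4/5) = (10)·e^(-2/5) ≈ 6.7032.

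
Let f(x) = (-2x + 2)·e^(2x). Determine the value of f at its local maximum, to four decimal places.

By the product rule, f'(x) = (-4x + 2)·e^(2x). Since e^(2x) > 0, the only critical point is x = 1/2.
f''(1/2) has the same sign as -4 < 0, so this is a local maximum.
f(1/2) = (1)·e^(1) ≈ 2.7183.

2.7183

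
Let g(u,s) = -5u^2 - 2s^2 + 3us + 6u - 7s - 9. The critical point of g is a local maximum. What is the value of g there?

-88/31

∂g/∂u = -10u + 3s + 6 = 0 and ∂g/∂s = 3u - 4s - 7 = 0, so (u, s) = (3/31, -52/31).
The Hessian has g_{uu} = -10, g_{ss} = -4, g_{us} = 3, giving D = 31 > 0 with g_{uu} < 0, so the point is a local maximum.
g(3/31, -52/31) = -88/31.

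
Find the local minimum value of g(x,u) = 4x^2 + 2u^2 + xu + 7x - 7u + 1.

∂g/∂x = 8x + u + 7 = 0 and ∂g/∂u = x + 4u - 7 = 0, so (x, u) = (-35/31, 63/31).
The Hessian has g_{xx} = 8, g_{uu} = 4, g_{xu} = 1, giving D = 31 > 0 with g_{xx} > 0, so the point is a local minimum.
g(-35/31, 63/31) = -312/31.

-312/31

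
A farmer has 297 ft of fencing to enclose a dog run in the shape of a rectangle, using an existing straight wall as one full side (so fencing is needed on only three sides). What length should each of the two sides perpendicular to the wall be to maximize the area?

297/4

Let the sides perpendicular to the wall have length x and the parallel side y, so 2x + y = 297 and the area is A = xy = x(297 − 2x).
A'(x) = 297 − 4x = 0 gives x = 297/4, and A''(x) = −4 < 0 confirms a maximum.
Then y = 297 − 2·297/4 = 297/2 and A = 88209/8.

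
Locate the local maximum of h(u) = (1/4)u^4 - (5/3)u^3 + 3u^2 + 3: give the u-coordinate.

2

h'(u) = u^3 - 5u^2 + 6u = 0 at u = 0, 2, 3.
h''(u) = 3u^2 - 10u + 6. h''(0) = 6 > 0 ⇒ local minimum; h''(2) = -2 < 0 ⇒ local maximum; h''(3) = 3 > 0 ⇒ local minimum.
Thus h has its local maximum at u = 2, with value 17/3.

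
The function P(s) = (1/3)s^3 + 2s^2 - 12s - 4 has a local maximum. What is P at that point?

Critical points: P'(s) = s^2 + 4s - 12 vanishes at s = -6, 2.
P''(s) = 2s + 4. P''(-6) = -8 < 0 ⇒ local maximum; P''(2) = 8 > 0 ⇒ local minimum.
The local maximum is P(-6) = 68.

68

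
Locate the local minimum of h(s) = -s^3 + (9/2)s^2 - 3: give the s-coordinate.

0

h'(s) = -3s^2 + 9s = 0 at s = 0, 3.
Since h''(s) = -6s + 9, we get h''(0) = 9 > 0 ⇒ local minimum; h''(3) = -9 < 0 ⇒ local maximum.
So the local minimum value is h(0) = -3.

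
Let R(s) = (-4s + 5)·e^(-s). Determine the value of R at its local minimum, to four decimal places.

Differentiating with the product rule gives R'(s) = (4s - 9)·e^(-s). Since e^(-s) > 0, the only critical point is s = 9/4.
R''(9/4) has the same sign as 4 > 0, so this is a local minimum.
R(9/4) = (-4)·e^(-9/4) ≈ -0.4216.

-0.4216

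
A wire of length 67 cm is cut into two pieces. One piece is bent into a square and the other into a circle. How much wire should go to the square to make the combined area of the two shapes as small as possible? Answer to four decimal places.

37.5266

Let x be the length used for the square. Square side x/4; circle radius (67−x)/(2π).
A(x) = (x/4)² + π·((67−x)/(2π))² = x²/16 + (67−x)²/(4π) for 0 ≤ x ≤ 67. A'(x) = x/8 − (67−x)/(2π) = 0 gives x = 4·67/(π+4) ≈ 37.5266.
A'' = 1/8 + 1/(2π) > 0, so this gives the minimum combined area; x ≈ 37.5266 cm to the square.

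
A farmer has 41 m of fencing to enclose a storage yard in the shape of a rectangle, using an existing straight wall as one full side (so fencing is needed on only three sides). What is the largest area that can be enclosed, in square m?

Let the sides perpendicular to the wall have length x and the parallel side y, so 2x + y = 41 and the area is A = xy = x(41 − 2x).
A'(x) = 41 − 4x = 0 gives x = 41/4, and A''(x) = −4 < 0 confirms a maximum.
Then y = 41 − 2·41/4 = 41/2 and A = 1681/8.

1681/8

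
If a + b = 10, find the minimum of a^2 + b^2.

50

With a + b = 10, a^2 + b^2 = a^2 + (10 − a)^2.
The derivative 2a − 2(10 − a) = 4a − 20 vanishes at a = 5; second derivative 4 > 0, a minimum.
The minimum is 2·(5)^2 = 50.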